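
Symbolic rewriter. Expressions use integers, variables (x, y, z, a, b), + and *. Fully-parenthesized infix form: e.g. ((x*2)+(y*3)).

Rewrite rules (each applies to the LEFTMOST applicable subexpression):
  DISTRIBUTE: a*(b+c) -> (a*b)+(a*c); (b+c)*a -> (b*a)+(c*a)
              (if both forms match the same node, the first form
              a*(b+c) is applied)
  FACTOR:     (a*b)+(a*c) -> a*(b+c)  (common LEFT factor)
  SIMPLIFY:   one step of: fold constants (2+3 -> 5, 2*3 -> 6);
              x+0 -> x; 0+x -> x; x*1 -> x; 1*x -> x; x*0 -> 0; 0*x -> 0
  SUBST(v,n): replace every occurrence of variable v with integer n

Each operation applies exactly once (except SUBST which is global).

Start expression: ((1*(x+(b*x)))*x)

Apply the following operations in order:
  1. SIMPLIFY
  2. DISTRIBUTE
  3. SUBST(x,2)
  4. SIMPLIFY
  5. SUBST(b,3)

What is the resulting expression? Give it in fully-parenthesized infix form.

Answer: (4+((3*2)*2))

Derivation:
Start: ((1*(x+(b*x)))*x)
Apply SIMPLIFY at L (target: (1*(x+(b*x)))): ((1*(x+(b*x)))*x) -> ((x+(b*x))*x)
Apply DISTRIBUTE at root (target: ((x+(b*x))*x)): ((x+(b*x))*x) -> ((x*x)+((b*x)*x))
Apply SUBST(x,2): ((x*x)+((b*x)*x)) -> ((2*2)+((b*2)*2))
Apply SIMPLIFY at L (target: (2*2)): ((2*2)+((b*2)*2)) -> (4+((b*2)*2))
Apply SUBST(b,3): (4+((b*2)*2)) -> (4+((3*2)*2))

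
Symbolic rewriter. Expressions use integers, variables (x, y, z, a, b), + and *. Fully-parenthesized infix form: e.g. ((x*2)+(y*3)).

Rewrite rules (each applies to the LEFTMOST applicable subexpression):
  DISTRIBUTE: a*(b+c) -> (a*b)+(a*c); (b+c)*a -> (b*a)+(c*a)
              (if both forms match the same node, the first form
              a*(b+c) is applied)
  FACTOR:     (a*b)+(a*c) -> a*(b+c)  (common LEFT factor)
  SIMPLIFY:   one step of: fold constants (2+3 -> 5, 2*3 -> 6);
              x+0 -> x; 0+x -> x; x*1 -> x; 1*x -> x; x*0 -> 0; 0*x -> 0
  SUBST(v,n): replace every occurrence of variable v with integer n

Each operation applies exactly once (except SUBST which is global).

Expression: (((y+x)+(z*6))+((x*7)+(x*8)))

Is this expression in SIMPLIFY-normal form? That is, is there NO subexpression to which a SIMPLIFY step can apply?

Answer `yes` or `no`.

Answer: yes

Derivation:
Expression: (((y+x)+(z*6))+((x*7)+(x*8)))
Scanning for simplifiable subexpressions (pre-order)...
  at root: (((y+x)+(z*6))+((x*7)+(x*8))) (not simplifiable)
  at L: ((y+x)+(z*6)) (not simplifiable)
  at LL: (y+x) (not simplifiable)
  at LR: (z*6) (not simplifiable)
  at R: ((x*7)+(x*8)) (not simplifiable)
  at RL: (x*7) (not simplifiable)
  at RR: (x*8) (not simplifiable)
Result: no simplifiable subexpression found -> normal form.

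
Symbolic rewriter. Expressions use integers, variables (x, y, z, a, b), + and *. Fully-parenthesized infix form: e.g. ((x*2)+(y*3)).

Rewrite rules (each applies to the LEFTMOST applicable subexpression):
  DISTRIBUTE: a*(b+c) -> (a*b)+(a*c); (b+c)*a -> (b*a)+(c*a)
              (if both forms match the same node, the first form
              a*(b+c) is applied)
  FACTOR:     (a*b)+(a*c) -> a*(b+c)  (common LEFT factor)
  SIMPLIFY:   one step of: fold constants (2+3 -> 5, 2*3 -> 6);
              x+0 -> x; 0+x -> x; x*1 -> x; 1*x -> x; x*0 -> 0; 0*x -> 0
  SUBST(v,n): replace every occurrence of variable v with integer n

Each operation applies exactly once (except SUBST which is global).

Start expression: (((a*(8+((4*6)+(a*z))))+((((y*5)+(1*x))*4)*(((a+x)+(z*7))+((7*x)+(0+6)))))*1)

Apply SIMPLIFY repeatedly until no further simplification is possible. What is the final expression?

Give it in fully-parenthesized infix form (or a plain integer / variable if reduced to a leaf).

Start: (((a*(8+((4*6)+(a*z))))+((((y*5)+(1*x))*4)*(((a+x)+(z*7))+((7*x)+(0+6)))))*1)
Step 1: at root: (((a*(8+((4*6)+(a*z))))+((((y*5)+(1*x))*4)*(((a+x)+(z*7))+((7*x)+(0+6)))))*1) -> ((a*(8+((4*6)+(a*z))))+((((y*5)+(1*x))*4)*(((a+x)+(z*7))+((7*x)+(0+6))))); overall: (((a*(8+((4*6)+(a*z))))+((((y*5)+(1*x))*4)*(((a+x)+(z*7))+((7*x)+(0+6)))))*1) -> ((a*(8+((4*6)+(a*z))))+((((y*5)+(1*x))*4)*(((a+x)+(z*7))+((7*x)+(0+6)))))
Step 2: at LRRL: (4*6) -> 24; overall: ((a*(8+((4*6)+(a*z))))+((((y*5)+(1*x))*4)*(((a+x)+(z*7))+((7*x)+(0+6))))) -> ((a*(8+(24+(a*z))))+((((y*5)+(1*x))*4)*(((a+x)+(z*7))+((7*x)+(0+6)))))
Step 3: at RLLR: (1*x) -> x; overall: ((a*(8+(24+(a*z))))+((((y*5)+(1*x))*4)*(((a+x)+(z*7))+((7*x)+(0+6))))) -> ((a*(8+(24+(a*z))))+((((y*5)+x)*4)*(((a+x)+(z*7))+((7*x)+(0+6)))))
Step 4: at RRRR: (0+6) -> 6; overall: ((a*(8+(24+(a*z))))+((((y*5)+x)*4)*(((a+x)+(z*7))+((7*x)+(0+6))))) -> ((a*(8+(24+(a*z))))+((((y*5)+x)*4)*(((a+x)+(z*7))+((7*x)+6))))
Fixed point: ((a*(8+(24+(a*z))))+((((y*5)+x)*4)*(((a+x)+(z*7))+((7*x)+6))))

Answer: ((a*(8+(24+(a*z))))+((((y*5)+x)*4)*(((a+x)+(z*7))+((7*x)+6))))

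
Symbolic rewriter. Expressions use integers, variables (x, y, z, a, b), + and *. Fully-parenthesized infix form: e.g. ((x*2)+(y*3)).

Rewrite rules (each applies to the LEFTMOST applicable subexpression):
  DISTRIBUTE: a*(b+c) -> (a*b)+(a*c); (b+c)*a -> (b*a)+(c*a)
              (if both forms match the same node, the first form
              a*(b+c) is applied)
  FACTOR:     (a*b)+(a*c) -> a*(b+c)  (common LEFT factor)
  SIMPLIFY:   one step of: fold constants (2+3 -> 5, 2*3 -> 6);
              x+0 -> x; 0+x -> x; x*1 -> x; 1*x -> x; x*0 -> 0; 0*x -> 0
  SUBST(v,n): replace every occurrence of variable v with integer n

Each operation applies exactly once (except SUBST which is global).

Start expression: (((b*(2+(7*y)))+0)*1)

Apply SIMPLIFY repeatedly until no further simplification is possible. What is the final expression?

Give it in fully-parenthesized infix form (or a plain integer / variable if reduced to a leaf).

Start: (((b*(2+(7*y)))+0)*1)
Step 1: at root: (((b*(2+(7*y)))+0)*1) -> ((b*(2+(7*y)))+0); overall: (((b*(2+(7*y)))+0)*1) -> ((b*(2+(7*y)))+0)
Step 2: at root: ((b*(2+(7*y)))+0) -> (b*(2+(7*y))); overall: ((b*(2+(7*y)))+0) -> (b*(2+(7*y)))
Fixed point: (b*(2+(7*y)))

Answer: (b*(2+(7*y)))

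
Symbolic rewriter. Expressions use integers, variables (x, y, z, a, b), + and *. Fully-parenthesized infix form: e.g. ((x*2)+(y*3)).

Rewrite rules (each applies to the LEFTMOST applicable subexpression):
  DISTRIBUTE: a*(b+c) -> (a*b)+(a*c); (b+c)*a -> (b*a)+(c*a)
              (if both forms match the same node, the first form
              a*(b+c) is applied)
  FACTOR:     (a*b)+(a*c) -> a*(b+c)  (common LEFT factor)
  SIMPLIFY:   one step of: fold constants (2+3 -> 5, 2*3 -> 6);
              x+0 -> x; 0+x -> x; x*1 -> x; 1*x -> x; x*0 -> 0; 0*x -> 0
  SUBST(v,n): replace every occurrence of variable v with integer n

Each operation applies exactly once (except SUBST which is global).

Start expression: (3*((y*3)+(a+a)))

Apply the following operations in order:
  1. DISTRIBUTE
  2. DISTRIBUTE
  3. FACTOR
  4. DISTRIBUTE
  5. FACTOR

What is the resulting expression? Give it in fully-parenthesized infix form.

Answer: ((3*(y*3))+(3*(a+a)))

Derivation:
Start: (3*((y*3)+(a+a)))
Apply DISTRIBUTE at root (target: (3*((y*3)+(a+a)))): (3*((y*3)+(a+a))) -> ((3*(y*3))+(3*(a+a)))
Apply DISTRIBUTE at R (target: (3*(a+a))): ((3*(y*3))+(3*(a+a))) -> ((3*(y*3))+((3*a)+(3*a)))
Apply FACTOR at R (target: ((3*a)+(3*a))): ((3*(y*3))+((3*a)+(3*a))) -> ((3*(y*3))+(3*(a+a)))
Apply DISTRIBUTE at R (target: (3*(a+a))): ((3*(y*3))+(3*(a+a))) -> ((3*(y*3))+((3*a)+(3*a)))
Apply FACTOR at R (target: ((3*a)+(3*a))): ((3*(y*3))+((3*a)+(3*a))) -> ((3*(y*3))+(3*(a+a)))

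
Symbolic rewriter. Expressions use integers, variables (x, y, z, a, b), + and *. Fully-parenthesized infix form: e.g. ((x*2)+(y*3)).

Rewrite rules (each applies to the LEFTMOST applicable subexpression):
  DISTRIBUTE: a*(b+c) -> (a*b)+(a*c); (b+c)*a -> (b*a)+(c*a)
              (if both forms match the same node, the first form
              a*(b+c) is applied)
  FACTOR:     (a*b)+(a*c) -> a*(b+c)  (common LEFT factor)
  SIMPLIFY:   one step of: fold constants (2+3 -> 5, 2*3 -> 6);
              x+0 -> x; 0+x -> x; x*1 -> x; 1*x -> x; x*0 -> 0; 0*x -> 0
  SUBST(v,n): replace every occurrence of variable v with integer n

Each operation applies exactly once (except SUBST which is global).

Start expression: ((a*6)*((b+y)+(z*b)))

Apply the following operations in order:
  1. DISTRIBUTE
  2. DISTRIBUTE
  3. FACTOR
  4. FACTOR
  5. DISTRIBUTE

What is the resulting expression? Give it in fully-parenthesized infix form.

Answer: (((a*6)*(b+y))+((a*6)*(z*b)))

Derivation:
Start: ((a*6)*((b+y)+(z*b)))
Apply DISTRIBUTE at root (target: ((a*6)*((b+y)+(z*b)))): ((a*6)*((b+y)+(z*b))) -> (((a*6)*(b+y))+((a*6)*(z*b)))
Apply DISTRIBUTE at L (target: ((a*6)*(b+y))): (((a*6)*(b+y))+((a*6)*(z*b))) -> ((((a*6)*b)+((a*6)*y))+((a*6)*(z*b)))
Apply FACTOR at L (target: (((a*6)*b)+((a*6)*y))): ((((a*6)*b)+((a*6)*y))+((a*6)*(z*b))) -> (((a*6)*(b+y))+((a*6)*(z*b)))
Apply FACTOR at root (target: (((a*6)*(b+y))+((a*6)*(z*b)))): (((a*6)*(b+y))+((a*6)*(z*b))) -> ((a*6)*((b+y)+(z*b)))
Apply DISTRIBUTE at root (target: ((a*6)*((b+y)+(z*b)))): ((a*6)*((b+y)+(z*b))) -> (((a*6)*(b+y))+((a*6)*(z*b)))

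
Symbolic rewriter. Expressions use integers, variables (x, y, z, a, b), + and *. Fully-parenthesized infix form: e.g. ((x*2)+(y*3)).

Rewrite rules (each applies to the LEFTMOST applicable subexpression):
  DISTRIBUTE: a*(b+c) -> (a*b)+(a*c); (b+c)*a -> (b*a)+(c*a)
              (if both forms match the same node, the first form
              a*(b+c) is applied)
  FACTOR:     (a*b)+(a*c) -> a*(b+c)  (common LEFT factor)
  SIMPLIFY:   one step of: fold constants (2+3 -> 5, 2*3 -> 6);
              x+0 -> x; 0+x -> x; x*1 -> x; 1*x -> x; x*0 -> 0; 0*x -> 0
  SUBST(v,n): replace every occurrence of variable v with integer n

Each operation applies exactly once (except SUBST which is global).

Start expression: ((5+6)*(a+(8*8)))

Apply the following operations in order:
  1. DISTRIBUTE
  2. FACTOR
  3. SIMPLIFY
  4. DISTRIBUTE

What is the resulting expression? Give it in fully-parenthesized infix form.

Answer: ((11*a)+(11*(8*8)))

Derivation:
Start: ((5+6)*(a+(8*8)))
Apply DISTRIBUTE at root (target: ((5+6)*(a+(8*8)))): ((5+6)*(a+(8*8))) -> (((5+6)*a)+((5+6)*(8*8)))
Apply FACTOR at root (target: (((5+6)*a)+((5+6)*(8*8)))): (((5+6)*a)+((5+6)*(8*8))) -> ((5+6)*(a+(8*8)))
Apply SIMPLIFY at L (target: (5+6)): ((5+6)*(a+(8*8))) -> (11*(a+(8*8)))
Apply DISTRIBUTE at root (target: (11*(a+(8*8)))): (11*(a+(8*8))) -> ((11*a)+(11*(8*8)))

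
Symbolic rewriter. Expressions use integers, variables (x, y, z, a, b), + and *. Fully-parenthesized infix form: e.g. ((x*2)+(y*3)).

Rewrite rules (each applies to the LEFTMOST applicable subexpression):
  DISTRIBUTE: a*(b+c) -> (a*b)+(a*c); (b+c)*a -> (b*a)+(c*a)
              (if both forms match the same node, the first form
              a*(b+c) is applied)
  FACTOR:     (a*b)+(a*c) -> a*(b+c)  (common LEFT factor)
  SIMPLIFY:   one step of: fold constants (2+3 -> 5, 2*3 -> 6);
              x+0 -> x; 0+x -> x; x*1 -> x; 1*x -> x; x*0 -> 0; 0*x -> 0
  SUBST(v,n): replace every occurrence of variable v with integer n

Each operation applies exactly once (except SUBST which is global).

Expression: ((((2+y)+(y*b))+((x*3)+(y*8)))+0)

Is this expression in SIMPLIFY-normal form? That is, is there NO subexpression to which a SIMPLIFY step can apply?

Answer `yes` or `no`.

Answer: no

Derivation:
Expression: ((((2+y)+(y*b))+((x*3)+(y*8)))+0)
Scanning for simplifiable subexpressions (pre-order)...
  at root: ((((2+y)+(y*b))+((x*3)+(y*8)))+0) (SIMPLIFIABLE)
  at L: (((2+y)+(y*b))+((x*3)+(y*8))) (not simplifiable)
  at LL: ((2+y)+(y*b)) (not simplifiable)
  at LLL: (2+y) (not simplifiable)
  at LLR: (y*b) (not simplifiable)
  at LR: ((x*3)+(y*8)) (not simplifiable)
  at LRL: (x*3) (not simplifiable)
  at LRR: (y*8) (not simplifiable)
Found simplifiable subexpr at path root: ((((2+y)+(y*b))+((x*3)+(y*8)))+0)
One SIMPLIFY step would give: (((2+y)+(y*b))+((x*3)+(y*8)))
-> NOT in normal form.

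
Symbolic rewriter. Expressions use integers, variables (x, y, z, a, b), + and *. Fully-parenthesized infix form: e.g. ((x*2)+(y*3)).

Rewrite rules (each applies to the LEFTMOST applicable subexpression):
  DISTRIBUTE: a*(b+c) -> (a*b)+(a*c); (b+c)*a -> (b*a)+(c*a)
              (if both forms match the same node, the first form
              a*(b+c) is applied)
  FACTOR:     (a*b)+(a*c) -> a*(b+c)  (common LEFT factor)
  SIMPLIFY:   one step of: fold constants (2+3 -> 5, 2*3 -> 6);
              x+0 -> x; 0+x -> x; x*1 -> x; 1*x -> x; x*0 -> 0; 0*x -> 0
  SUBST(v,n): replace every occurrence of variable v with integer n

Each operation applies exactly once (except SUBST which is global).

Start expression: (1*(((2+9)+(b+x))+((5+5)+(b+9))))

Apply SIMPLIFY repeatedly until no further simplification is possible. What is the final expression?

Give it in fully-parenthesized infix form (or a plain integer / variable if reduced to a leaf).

Start: (1*(((2+9)+(b+x))+((5+5)+(b+9))))
Step 1: at root: (1*(((2+9)+(b+x))+((5+5)+(b+9)))) -> (((2+9)+(b+x))+((5+5)+(b+9))); overall: (1*(((2+9)+(b+x))+((5+5)+(b+9)))) -> (((2+9)+(b+x))+((5+5)+(b+9)))
Step 2: at LL: (2+9) -> 11; overall: (((2+9)+(b+x))+((5+5)+(b+9))) -> ((11+(b+x))+((5+5)+(b+9)))
Step 3: at RL: (5+5) -> 10; overall: ((11+(b+x))+((5+5)+(b+9))) -> ((11+(b+x))+(10+(b+9)))
Fixed point: ((11+(b+x))+(10+(b+9)))

Answer: ((11+(b+x))+(10+(b+9)))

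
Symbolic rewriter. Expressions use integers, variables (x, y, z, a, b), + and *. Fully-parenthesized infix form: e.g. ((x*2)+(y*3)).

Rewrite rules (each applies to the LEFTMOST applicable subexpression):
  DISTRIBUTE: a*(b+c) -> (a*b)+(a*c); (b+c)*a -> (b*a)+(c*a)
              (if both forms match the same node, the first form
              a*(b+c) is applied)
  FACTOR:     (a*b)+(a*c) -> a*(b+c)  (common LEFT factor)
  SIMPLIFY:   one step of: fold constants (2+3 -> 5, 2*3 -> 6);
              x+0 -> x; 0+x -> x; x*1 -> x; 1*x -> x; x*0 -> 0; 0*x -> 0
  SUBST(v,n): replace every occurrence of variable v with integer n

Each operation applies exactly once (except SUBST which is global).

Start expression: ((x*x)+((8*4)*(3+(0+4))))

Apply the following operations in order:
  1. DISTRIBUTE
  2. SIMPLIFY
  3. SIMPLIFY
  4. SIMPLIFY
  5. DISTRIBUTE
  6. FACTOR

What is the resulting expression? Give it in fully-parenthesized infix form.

Answer: ((x*x)+(96+(32*(0+4))))

Derivation:
Start: ((x*x)+((8*4)*(3+(0+4))))
Apply DISTRIBUTE at R (target: ((8*4)*(3+(0+4)))): ((x*x)+((8*4)*(3+(0+4)))) -> ((x*x)+(((8*4)*3)+((8*4)*(0+4))))
Apply SIMPLIFY at RLL (target: (8*4)): ((x*x)+(((8*4)*3)+((8*4)*(0+4)))) -> ((x*x)+((32*3)+((8*4)*(0+4))))
Apply SIMPLIFY at RL (target: (32*3)): ((x*x)+((32*3)+((8*4)*(0+4)))) -> ((x*x)+(96+((8*4)*(0+4))))
Apply SIMPLIFY at RRL (target: (8*4)): ((x*x)+(96+((8*4)*(0+4)))) -> ((x*x)+(96+(32*(0+4))))
Apply DISTRIBUTE at RR (target: (32*(0+4))): ((x*x)+(96+(32*(0+4)))) -> ((x*x)+(96+((32*0)+(32*4))))
Apply FACTOR at RR (target: ((32*0)+(32*4))): ((x*x)+(96+((32*0)+(32*4)))) -> ((x*x)+(96+(32*(0+4))))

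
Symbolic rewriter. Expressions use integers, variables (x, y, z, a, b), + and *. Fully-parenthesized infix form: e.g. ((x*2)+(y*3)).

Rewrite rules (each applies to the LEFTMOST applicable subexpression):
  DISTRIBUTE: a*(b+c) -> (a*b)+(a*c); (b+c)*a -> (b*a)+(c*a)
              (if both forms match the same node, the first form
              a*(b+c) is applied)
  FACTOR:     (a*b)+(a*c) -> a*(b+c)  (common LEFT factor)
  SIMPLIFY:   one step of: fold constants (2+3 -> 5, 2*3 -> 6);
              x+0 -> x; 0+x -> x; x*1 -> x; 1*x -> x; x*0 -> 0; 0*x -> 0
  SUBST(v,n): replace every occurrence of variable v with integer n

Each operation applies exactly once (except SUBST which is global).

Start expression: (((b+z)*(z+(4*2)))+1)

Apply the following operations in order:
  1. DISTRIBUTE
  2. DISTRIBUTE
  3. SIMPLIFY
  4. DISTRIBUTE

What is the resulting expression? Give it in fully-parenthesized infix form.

Answer: ((((b*z)+(z*z))+((b*8)+(z*8)))+1)

Derivation:
Start: (((b+z)*(z+(4*2)))+1)
Apply DISTRIBUTE at L (target: ((b+z)*(z+(4*2)))): (((b+z)*(z+(4*2)))+1) -> ((((b+z)*z)+((b+z)*(4*2)))+1)
Apply DISTRIBUTE at LL (target: ((b+z)*z)): ((((b+z)*z)+((b+z)*(4*2)))+1) -> ((((b*z)+(z*z))+((b+z)*(4*2)))+1)
Apply SIMPLIFY at LRR (target: (4*2)): ((((b*z)+(z*z))+((b+z)*(4*2)))+1) -> ((((b*z)+(z*z))+((b+z)*8))+1)
Apply DISTRIBUTE at LR (target: ((b+z)*8)): ((((b*z)+(z*z))+((b+z)*8))+1) -> ((((b*z)+(z*z))+((b*8)+(z*8)))+1)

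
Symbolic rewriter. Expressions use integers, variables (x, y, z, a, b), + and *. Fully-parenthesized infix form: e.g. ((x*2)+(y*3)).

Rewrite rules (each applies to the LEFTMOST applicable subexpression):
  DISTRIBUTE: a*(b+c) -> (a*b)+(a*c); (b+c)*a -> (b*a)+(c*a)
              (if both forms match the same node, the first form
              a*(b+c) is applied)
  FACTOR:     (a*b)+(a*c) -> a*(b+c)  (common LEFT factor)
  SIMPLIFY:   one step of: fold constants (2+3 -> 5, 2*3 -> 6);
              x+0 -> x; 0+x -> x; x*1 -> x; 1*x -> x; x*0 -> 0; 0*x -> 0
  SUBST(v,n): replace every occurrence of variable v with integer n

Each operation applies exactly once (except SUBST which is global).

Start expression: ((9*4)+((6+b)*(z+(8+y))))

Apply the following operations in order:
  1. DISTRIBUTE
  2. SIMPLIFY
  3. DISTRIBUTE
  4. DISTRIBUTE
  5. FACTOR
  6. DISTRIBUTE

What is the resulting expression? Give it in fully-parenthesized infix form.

Answer: (36+(((6*z)+(b*z))+(((6+b)*8)+((6+b)*y))))

Derivation:
Start: ((9*4)+((6+b)*(z+(8+y))))
Apply DISTRIBUTE at R (target: ((6+b)*(z+(8+y)))): ((9*4)+((6+b)*(z+(8+y)))) -> ((9*4)+(((6+b)*z)+((6+b)*(8+y))))
Apply SIMPLIFY at L (target: (9*4)): ((9*4)+(((6+b)*z)+((6+b)*(8+y)))) -> (36+(((6+b)*z)+((6+b)*(8+y))))
Apply DISTRIBUTE at RL (target: ((6+b)*z)): (36+(((6+b)*z)+((6+b)*(8+y)))) -> (36+(((6*z)+(b*z))+((6+b)*(8+y))))
Apply DISTRIBUTE at RR (target: ((6+b)*(8+y))): (36+(((6*z)+(b*z))+((6+b)*(8+y)))) -> (36+(((6*z)+(b*z))+(((6+b)*8)+((6+b)*y))))
Apply FACTOR at RR (target: (((6+b)*8)+((6+b)*y))): (36+(((6*z)+(b*z))+(((6+b)*8)+((6+b)*y)))) -> (36+(((6*z)+(b*z))+((6+b)*(8+y))))
Apply DISTRIBUTE at RR (target: ((6+b)*(8+y))): (36+(((6*z)+(b*z))+((6+b)*(8+y)))) -> (36+(((6*z)+(b*z))+(((6+b)*8)+((6+b)*y))))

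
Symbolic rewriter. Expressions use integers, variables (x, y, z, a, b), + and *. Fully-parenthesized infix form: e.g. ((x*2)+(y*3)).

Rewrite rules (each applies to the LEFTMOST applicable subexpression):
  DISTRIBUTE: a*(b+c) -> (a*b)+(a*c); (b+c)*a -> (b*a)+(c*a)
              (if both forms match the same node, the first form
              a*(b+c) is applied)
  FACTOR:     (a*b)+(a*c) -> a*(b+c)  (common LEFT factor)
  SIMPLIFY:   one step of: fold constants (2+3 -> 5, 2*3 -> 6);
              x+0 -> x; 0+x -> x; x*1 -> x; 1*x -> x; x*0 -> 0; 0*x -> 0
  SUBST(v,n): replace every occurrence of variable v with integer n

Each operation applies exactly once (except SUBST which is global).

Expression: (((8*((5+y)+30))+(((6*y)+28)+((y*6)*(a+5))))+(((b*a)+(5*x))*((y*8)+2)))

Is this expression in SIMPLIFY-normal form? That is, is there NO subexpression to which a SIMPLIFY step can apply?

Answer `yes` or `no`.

Expression: (((8*((5+y)+30))+(((6*y)+28)+((y*6)*(a+5))))+(((b*a)+(5*x))*((y*8)+2)))
Scanning for simplifiable subexpressions (pre-order)...
  at root: (((8*((5+y)+30))+(((6*y)+28)+((y*6)*(a+5))))+(((b*a)+(5*x))*((y*8)+2))) (not simplifiable)
  at L: ((8*((5+y)+30))+(((6*y)+28)+((y*6)*(a+5)))) (not simplifiable)
  at LL: (8*((5+y)+30)) (not simplifiable)
  at LLR: ((5+y)+30) (not simplifiable)
  at LLRL: (5+y) (not simplifiable)
  at LR: (((6*y)+28)+((y*6)*(a+5))) (not simplifiable)
  at LRL: ((6*y)+28) (not simplifiable)
  at LRLL: (6*y) (not simplifiable)
  at LRR: ((y*6)*(a+5)) (not simplifiable)
  at LRRL: (y*6) (not simplifiable)
  at LRRR: (a+5) (not simplifiable)
  at R: (((b*a)+(5*x))*((y*8)+2)) (not simplifiable)
  at RL: ((b*a)+(5*x)) (not simplifiable)
  at RLL: (b*a) (not simplifiable)
  at RLR: (5*x) (not simplifiable)
  at RR: ((y*8)+2) (not simplifiable)
  at RRL: (y*8) (not simplifiable)
Result: no simplifiable subexpression found -> normal form.

Answer: yes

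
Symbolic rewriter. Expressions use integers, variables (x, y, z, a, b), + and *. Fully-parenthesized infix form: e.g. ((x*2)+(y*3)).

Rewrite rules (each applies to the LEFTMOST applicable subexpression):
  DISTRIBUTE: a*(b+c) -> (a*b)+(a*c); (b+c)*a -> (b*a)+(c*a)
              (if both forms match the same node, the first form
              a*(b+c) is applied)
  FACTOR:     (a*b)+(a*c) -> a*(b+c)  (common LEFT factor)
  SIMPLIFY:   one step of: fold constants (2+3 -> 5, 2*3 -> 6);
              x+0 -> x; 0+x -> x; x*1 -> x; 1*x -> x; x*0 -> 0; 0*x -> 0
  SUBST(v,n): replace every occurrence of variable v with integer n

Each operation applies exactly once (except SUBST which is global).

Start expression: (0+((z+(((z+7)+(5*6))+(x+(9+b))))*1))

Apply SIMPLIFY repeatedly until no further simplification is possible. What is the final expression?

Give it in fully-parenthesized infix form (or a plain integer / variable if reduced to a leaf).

Answer: (z+(((z+7)+30)+(x+(9+b))))

Derivation:
Start: (0+((z+(((z+7)+(5*6))+(x+(9+b))))*1))
Step 1: at root: (0+((z+(((z+7)+(5*6))+(x+(9+b))))*1)) -> ((z+(((z+7)+(5*6))+(x+(9+b))))*1); overall: (0+((z+(((z+7)+(5*6))+(x+(9+b))))*1)) -> ((z+(((z+7)+(5*6))+(x+(9+b))))*1)
Step 2: at root: ((z+(((z+7)+(5*6))+(x+(9+b))))*1) -> (z+(((z+7)+(5*6))+(x+(9+b)))); overall: ((z+(((z+7)+(5*6))+(x+(9+b))))*1) -> (z+(((z+7)+(5*6))+(x+(9+b))))
Step 3: at RLR: (5*6) -> 30; overall: (z+(((z+7)+(5*6))+(x+(9+b)))) -> (z+(((z+7)+30)+(x+(9+b))))
Fixed point: (z+(((z+7)+30)+(x+(9+b))))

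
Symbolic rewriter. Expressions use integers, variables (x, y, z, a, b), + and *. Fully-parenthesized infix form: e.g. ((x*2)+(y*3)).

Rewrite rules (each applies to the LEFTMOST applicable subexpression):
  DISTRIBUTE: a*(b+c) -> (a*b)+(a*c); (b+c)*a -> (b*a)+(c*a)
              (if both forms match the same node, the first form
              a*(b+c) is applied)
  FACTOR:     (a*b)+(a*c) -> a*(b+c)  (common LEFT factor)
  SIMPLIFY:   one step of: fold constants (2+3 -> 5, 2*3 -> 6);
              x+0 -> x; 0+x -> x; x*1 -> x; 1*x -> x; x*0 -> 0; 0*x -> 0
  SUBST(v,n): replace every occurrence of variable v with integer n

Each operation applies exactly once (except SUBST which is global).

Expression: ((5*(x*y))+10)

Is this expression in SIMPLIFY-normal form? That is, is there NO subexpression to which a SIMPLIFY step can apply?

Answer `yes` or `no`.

Answer: yes

Derivation:
Expression: ((5*(x*y))+10)
Scanning for simplifiable subexpressions (pre-order)...
  at root: ((5*(x*y))+10) (not simplifiable)
  at L: (5*(x*y)) (not simplifiable)
  at LR: (x*y) (not simplifiable)
Result: no simplifiable subexpression found -> normal form.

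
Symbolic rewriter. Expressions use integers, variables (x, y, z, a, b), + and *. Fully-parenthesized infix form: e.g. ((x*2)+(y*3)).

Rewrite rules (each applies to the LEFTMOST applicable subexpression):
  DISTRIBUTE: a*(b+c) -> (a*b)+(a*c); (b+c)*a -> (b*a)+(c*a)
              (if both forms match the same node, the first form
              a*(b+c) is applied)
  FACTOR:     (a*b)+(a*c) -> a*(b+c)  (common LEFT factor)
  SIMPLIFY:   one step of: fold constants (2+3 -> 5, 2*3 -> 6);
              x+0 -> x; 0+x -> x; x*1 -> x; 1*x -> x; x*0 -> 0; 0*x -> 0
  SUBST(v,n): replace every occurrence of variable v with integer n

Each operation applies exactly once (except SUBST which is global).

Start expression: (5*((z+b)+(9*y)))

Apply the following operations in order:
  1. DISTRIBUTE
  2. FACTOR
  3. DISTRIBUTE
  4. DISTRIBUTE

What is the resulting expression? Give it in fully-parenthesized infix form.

Start: (5*((z+b)+(9*y)))
Apply DISTRIBUTE at root (target: (5*((z+b)+(9*y)))): (5*((z+b)+(9*y))) -> ((5*(z+b))+(5*(9*y)))
Apply FACTOR at root (target: ((5*(z+b))+(5*(9*y)))): ((5*(z+b))+(5*(9*y))) -> (5*((z+b)+(9*y)))
Apply DISTRIBUTE at root (target: (5*((z+b)+(9*y)))): (5*((z+b)+(9*y))) -> ((5*(z+b))+(5*(9*y)))
Apply DISTRIBUTE at L (target: (5*(z+b))): ((5*(z+b))+(5*(9*y))) -> (((5*z)+(5*b))+(5*(9*y)))

Answer: (((5*z)+(5*b))+(5*(9*y)))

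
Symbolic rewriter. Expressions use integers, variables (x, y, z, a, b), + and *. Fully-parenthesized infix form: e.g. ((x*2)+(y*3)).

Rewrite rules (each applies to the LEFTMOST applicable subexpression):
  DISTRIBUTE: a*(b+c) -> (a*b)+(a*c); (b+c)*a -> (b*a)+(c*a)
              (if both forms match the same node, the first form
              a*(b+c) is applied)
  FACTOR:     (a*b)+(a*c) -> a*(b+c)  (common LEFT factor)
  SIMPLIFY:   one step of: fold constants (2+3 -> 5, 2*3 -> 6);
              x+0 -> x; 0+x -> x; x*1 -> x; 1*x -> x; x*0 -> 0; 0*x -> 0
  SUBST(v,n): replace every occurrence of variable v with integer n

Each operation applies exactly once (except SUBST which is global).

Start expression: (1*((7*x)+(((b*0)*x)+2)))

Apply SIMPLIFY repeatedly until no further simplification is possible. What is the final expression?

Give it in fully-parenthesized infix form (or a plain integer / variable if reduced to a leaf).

Answer: ((7*x)+2)

Derivation:
Start: (1*((7*x)+(((b*0)*x)+2)))
Step 1: at root: (1*((7*x)+(((b*0)*x)+2))) -> ((7*x)+(((b*0)*x)+2)); overall: (1*((7*x)+(((b*0)*x)+2))) -> ((7*x)+(((b*0)*x)+2))
Step 2: at RLL: (b*0) -> 0; overall: ((7*x)+(((b*0)*x)+2)) -> ((7*x)+((0*x)+2))
Step 3: at RL: (0*x) -> 0; overall: ((7*x)+((0*x)+2)) -> ((7*x)+(0+2))
Step 4: at R: (0+2) -> 2; overall: ((7*x)+(0+2)) -> ((7*x)+2)
Fixed point: ((7*x)+2)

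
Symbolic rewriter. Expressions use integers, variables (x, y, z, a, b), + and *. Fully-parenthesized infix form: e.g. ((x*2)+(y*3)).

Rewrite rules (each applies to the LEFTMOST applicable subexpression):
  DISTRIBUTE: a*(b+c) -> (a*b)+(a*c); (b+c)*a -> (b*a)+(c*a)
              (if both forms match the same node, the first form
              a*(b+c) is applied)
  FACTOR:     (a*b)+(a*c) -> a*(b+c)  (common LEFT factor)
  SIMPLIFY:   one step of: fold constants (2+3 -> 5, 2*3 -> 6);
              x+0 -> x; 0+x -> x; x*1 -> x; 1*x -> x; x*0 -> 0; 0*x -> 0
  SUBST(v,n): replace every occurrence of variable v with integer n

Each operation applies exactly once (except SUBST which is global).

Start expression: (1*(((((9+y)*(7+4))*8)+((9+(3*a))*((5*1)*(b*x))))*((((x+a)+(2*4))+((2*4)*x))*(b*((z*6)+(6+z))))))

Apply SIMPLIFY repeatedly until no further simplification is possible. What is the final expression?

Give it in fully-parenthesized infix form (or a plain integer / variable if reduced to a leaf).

Start: (1*(((((9+y)*(7+4))*8)+((9+(3*a))*((5*1)*(b*x))))*((((x+a)+(2*4))+((2*4)*x))*(b*((z*6)+(6+z))))))
Step 1: at root: (1*(((((9+y)*(7+4))*8)+((9+(3*a))*((5*1)*(b*x))))*((((x+a)+(2*4))+((2*4)*x))*(b*((z*6)+(6+z)))))) -> (((((9+y)*(7+4))*8)+((9+(3*a))*((5*1)*(b*x))))*((((x+a)+(2*4))+((2*4)*x))*(b*((z*6)+(6+z))))); overall: (1*(((((9+y)*(7+4))*8)+((9+(3*a))*((5*1)*(b*x))))*((((x+a)+(2*4))+((2*4)*x))*(b*((z*6)+(6+z)))))) -> (((((9+y)*(7+4))*8)+((9+(3*a))*((5*1)*(b*x))))*((((x+a)+(2*4))+((2*4)*x))*(b*((z*6)+(6+z)))))
Step 2: at LLLR: (7+4) -> 11; overall: (((((9+y)*(7+4))*8)+((9+(3*a))*((5*1)*(b*x))))*((((x+a)+(2*4))+((2*4)*x))*(b*((z*6)+(6+z))))) -> (((((9+y)*11)*8)+((9+(3*a))*((5*1)*(b*x))))*((((x+a)+(2*4))+((2*4)*x))*(b*((z*6)+(6+z)))))
Step 3: at LRRL: (5*1) -> 5; overall: (((((9+y)*11)*8)+((9+(3*a))*((5*1)*(b*x))))*((((x+a)+(2*4))+((2*4)*x))*(b*((z*6)+(6+z))))) -> (((((9+y)*11)*8)+((9+(3*a))*(5*(b*x))))*((((x+a)+(2*4))+((2*4)*x))*(b*((z*6)+(6+z)))))
Step 4: at RLLR: (2*4) -> 8; overall: (((((9+y)*11)*8)+((9+(3*a))*(5*(b*x))))*((((x+a)+(2*4))+((2*4)*x))*(b*((z*6)+(6+z))))) -> (((((9+y)*11)*8)+((9+(3*a))*(5*(b*x))))*((((x+a)+8)+((2*4)*x))*(b*((z*6)+(6+z)))))
Step 5: at RLRL: (2*4) -> 8; overall: (((((9+y)*11)*8)+((9+(3*a))*(5*(b*x))))*((((x+a)+8)+((2*4)*x))*(b*((z*6)+(6+z))))) -> (((((9+y)*11)*8)+((9+(3*a))*(5*(b*x))))*((((x+a)+8)+(8*x))*(b*((z*6)+(6+z)))))
Fixed point: (((((9+y)*11)*8)+((9+(3*a))*(5*(b*x))))*((((x+a)+8)+(8*x))*(b*((z*6)+(6+z)))))

Answer: (((((9+y)*11)*8)+((9+(3*a))*(5*(b*x))))*((((x+a)+8)+(8*x))*(b*((z*6)+(6+z)))))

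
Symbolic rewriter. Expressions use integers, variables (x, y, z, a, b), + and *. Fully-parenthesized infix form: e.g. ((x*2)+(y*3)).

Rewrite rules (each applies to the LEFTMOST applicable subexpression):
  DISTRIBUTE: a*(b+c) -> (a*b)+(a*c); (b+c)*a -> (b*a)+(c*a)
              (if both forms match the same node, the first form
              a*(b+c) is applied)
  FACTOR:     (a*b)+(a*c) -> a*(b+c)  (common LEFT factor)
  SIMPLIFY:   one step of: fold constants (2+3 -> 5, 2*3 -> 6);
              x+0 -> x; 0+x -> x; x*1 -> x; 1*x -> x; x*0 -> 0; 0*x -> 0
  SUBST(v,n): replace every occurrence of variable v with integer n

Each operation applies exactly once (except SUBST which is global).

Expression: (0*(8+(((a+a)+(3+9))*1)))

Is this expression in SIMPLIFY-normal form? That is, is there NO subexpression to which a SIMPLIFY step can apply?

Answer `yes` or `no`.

Answer: no

Derivation:
Expression: (0*(8+(((a+a)+(3+9))*1)))
Scanning for simplifiable subexpressions (pre-order)...
  at root: (0*(8+(((a+a)+(3+9))*1))) (SIMPLIFIABLE)
  at R: (8+(((a+a)+(3+9))*1)) (not simplifiable)
  at RR: (((a+a)+(3+9))*1) (SIMPLIFIABLE)
  at RRL: ((a+a)+(3+9)) (not simplifiable)
  at RRLL: (a+a) (not simplifiable)
  at RRLR: (3+9) (SIMPLIFIABLE)
Found simplifiable subexpr at path root: (0*(8+(((a+a)+(3+9))*1)))
One SIMPLIFY step would give: 0
-> NOT in normal form.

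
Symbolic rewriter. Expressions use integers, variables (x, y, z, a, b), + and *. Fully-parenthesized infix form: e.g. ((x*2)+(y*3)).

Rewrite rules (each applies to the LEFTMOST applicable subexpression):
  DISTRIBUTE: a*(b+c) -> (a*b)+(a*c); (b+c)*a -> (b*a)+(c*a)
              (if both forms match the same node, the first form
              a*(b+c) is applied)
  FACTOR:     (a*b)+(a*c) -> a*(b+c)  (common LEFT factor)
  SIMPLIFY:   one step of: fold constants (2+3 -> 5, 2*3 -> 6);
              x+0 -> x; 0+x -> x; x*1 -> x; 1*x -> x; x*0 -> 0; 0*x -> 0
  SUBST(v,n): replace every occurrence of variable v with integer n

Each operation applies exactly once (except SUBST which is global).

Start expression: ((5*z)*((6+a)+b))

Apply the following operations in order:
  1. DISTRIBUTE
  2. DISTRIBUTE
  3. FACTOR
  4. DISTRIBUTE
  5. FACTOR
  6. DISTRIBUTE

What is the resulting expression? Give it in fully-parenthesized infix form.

Start: ((5*z)*((6+a)+b))
Apply DISTRIBUTE at root (target: ((5*z)*((6+a)+b))): ((5*z)*((6+a)+b)) -> (((5*z)*(6+a))+((5*z)*b))
Apply DISTRIBUTE at L (target: ((5*z)*(6+a))): (((5*z)*(6+a))+((5*z)*b)) -> ((((5*z)*6)+((5*z)*a))+((5*z)*b))
Apply FACTOR at L (target: (((5*z)*6)+((5*z)*a))): ((((5*z)*6)+((5*z)*a))+((5*z)*b)) -> (((5*z)*(6+a))+((5*z)*b))
Apply DISTRIBUTE at L (target: ((5*z)*(6+a))): (((5*z)*(6+a))+((5*z)*b)) -> ((((5*z)*6)+((5*z)*a))+((5*z)*b))
Apply FACTOR at L (target: (((5*z)*6)+((5*z)*a))): ((((5*z)*6)+((5*z)*a))+((5*z)*b)) -> (((5*z)*(6+a))+((5*z)*b))
Apply DISTRIBUTE at L (target: ((5*z)*(6+a))): (((5*z)*(6+a))+((5*z)*b)) -> ((((5*z)*6)+((5*z)*a))+((5*z)*b))

Answer: ((((5*z)*6)+((5*z)*a))+((5*z)*b))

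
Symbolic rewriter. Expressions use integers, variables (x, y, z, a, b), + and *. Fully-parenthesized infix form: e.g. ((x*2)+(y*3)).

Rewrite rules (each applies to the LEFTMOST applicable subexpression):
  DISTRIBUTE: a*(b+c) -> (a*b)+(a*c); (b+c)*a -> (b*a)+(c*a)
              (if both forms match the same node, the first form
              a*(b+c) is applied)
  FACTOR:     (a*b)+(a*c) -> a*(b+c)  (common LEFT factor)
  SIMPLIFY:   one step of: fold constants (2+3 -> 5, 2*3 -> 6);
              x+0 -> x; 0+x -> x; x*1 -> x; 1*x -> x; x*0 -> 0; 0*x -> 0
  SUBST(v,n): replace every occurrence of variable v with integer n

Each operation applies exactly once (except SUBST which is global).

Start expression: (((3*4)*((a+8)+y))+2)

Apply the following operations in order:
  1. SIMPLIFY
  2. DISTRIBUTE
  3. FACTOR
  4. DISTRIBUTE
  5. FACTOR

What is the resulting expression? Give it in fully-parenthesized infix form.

Answer: ((12*((a+8)+y))+2)

Derivation:
Start: (((3*4)*((a+8)+y))+2)
Apply SIMPLIFY at LL (target: (3*4)): (((3*4)*((a+8)+y))+2) -> ((12*((a+8)+y))+2)
Apply DISTRIBUTE at L (target: (12*((a+8)+y))): ((12*((a+8)+y))+2) -> (((12*(a+8))+(12*y))+2)
Apply FACTOR at L (target: ((12*(a+8))+(12*y))): (((12*(a+8))+(12*y))+2) -> ((12*((a+8)+y))+2)
Apply DISTRIBUTE at L (target: (12*((a+8)+y))): ((12*((a+8)+y))+2) -> (((12*(a+8))+(12*y))+2)
Apply FACTOR at L (target: ((12*(a+8))+(12*y))): (((12*(a+8))+(12*y))+2) -> ((12*((a+8)+y))+2)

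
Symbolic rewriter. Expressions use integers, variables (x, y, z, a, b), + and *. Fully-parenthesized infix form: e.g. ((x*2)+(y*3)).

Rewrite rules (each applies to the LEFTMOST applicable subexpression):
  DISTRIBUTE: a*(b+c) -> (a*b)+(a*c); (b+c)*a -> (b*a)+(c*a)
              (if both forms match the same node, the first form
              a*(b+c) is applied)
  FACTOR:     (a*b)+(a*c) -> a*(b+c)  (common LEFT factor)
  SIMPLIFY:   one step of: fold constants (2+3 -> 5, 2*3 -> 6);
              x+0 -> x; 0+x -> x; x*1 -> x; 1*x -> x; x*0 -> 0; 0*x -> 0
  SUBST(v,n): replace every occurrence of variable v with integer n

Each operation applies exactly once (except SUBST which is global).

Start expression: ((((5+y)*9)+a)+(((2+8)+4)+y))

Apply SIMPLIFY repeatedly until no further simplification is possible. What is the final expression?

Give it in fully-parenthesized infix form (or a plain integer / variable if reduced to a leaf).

Start: ((((5+y)*9)+a)+(((2+8)+4)+y))
Step 1: at RLL: (2+8) -> 10; overall: ((((5+y)*9)+a)+(((2+8)+4)+y)) -> ((((5+y)*9)+a)+((10+4)+y))
Step 2: at RL: (10+4) -> 14; overall: ((((5+y)*9)+a)+((10+4)+y)) -> ((((5+y)*9)+a)+(14+y))
Fixed point: ((((5+y)*9)+a)+(14+y))

Answer: ((((5+y)*9)+a)+(14+y))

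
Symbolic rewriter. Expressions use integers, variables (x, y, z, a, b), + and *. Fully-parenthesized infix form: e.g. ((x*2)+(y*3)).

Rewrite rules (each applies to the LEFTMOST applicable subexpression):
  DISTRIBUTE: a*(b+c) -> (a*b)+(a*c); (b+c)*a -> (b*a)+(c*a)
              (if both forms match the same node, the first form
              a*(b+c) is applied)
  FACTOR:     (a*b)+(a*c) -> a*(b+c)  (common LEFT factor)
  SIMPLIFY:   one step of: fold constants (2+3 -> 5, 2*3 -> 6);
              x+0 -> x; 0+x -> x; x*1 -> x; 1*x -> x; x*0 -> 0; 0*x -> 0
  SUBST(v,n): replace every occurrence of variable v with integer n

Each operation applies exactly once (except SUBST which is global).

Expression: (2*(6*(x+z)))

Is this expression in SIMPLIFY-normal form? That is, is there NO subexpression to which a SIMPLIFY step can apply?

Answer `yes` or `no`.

Expression: (2*(6*(x+z)))
Scanning for simplifiable subexpressions (pre-order)...
  at root: (2*(6*(x+z))) (not simplifiable)
  at R: (6*(x+z)) (not simplifiable)
  at RR: (x+z) (not simplifiable)
Result: no simplifiable subexpression found -> normal form.

Answer: yes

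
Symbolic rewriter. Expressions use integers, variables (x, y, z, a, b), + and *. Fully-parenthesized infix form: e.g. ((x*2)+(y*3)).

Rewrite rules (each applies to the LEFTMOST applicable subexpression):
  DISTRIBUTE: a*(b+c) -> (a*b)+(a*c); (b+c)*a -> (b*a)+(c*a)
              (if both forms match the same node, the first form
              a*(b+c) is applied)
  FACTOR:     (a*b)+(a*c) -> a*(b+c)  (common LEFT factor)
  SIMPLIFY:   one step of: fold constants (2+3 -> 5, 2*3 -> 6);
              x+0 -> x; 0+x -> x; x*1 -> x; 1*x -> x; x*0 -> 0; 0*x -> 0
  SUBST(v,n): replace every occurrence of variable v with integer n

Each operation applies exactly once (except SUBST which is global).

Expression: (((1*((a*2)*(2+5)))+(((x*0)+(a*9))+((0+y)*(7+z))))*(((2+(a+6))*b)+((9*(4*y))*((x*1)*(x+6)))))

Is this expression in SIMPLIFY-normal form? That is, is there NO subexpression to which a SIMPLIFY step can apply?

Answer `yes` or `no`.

Answer: no

Derivation:
Expression: (((1*((a*2)*(2+5)))+(((x*0)+(a*9))+((0+y)*(7+z))))*(((2+(a+6))*b)+((9*(4*y))*((x*1)*(x+6)))))
Scanning for simplifiable subexpressions (pre-order)...
  at root: (((1*((a*2)*(2+5)))+(((x*0)+(a*9))+((0+y)*(7+z))))*(((2+(a+6))*b)+((9*(4*y))*((x*1)*(x+6))))) (not simplifiable)
  at L: ((1*((a*2)*(2+5)))+(((x*0)+(a*9))+((0+y)*(7+z)))) (not simplifiable)
  at LL: (1*((a*2)*(2+5))) (SIMPLIFIABLE)
  at LLR: ((a*2)*(2+5)) (not simplifiable)
  at LLRL: (a*2) (not simplifiable)
  at LLRR: (2+5) (SIMPLIFIABLE)
  at LR: (((x*0)+(a*9))+((0+y)*(7+z))) (not simplifiable)
  at LRL: ((x*0)+(a*9)) (not simplifiable)
  at LRLL: (x*0) (SIMPLIFIABLE)
  at LRLR: (a*9) (not simplifiable)
  at LRR: ((0+y)*(7+z)) (not simplifiable)
  at LRRL: (0+y) (SIMPLIFIABLE)
  at LRRR: (7+z) (not simplifiable)
  at R: (((2+(a+6))*b)+((9*(4*y))*((x*1)*(x+6)))) (not simplifiable)
  at RL: ((2+(a+6))*b) (not simplifiable)
  at RLL: (2+(a+6)) (not simplifiable)
  at RLLR: (a+6) (not simplifiable)
  at RR: ((9*(4*y))*((x*1)*(x+6))) (not simplifiable)
  at RRL: (9*(4*y)) (not simplifiable)
  at RRLR: (4*y) (not simplifiable)
  at RRR: ((x*1)*(x+6)) (not simplifiable)
  at RRRL: (x*1) (SIMPLIFIABLE)
  at RRRR: (x+6) (not simplifiable)
Found simplifiable subexpr at path LL: (1*((a*2)*(2+5)))
One SIMPLIFY step would give: ((((a*2)*(2+5))+(((x*0)+(a*9))+((0+y)*(7+z))))*(((2+(a+6))*b)+((9*(4*y))*((x*1)*(x+6)))))
-> NOT in normal form.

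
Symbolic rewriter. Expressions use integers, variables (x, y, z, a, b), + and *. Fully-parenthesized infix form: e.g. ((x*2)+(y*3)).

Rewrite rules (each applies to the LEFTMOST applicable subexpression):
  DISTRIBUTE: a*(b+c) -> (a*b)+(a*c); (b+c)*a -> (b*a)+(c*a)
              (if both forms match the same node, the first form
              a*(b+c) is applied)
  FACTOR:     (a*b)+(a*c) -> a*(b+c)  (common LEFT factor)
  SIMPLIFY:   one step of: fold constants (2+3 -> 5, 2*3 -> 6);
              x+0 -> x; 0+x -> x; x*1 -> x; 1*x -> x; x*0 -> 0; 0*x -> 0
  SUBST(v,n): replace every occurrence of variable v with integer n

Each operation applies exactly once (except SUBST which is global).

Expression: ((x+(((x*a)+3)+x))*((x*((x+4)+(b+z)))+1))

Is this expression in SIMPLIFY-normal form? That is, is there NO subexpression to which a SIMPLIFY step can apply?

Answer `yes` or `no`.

Expression: ((x+(((x*a)+3)+x))*((x*((x+4)+(b+z)))+1))
Scanning for simplifiable subexpressions (pre-order)...
  at root: ((x+(((x*a)+3)+x))*((x*((x+4)+(b+z)))+1)) (not simplifiable)
  at L: (x+(((x*a)+3)+x)) (not simplifiable)
  at LR: (((x*a)+3)+x) (not simplifiable)
  at LRL: ((x*a)+3) (not simplifiable)
  at LRLL: (x*a) (not simplifiable)
  at R: ((x*((x+4)+(b+z)))+1) (not simplifiable)
  at RL: (x*((x+4)+(b+z))) (not simplifiable)
  at RLR: ((x+4)+(b+z)) (not simplifiable)
  at RLRL: (x+4) (not simplifiable)
  at RLRR: (b+z) (not simplifiable)
Result: no simplifiable subexpression found -> normal form.

Answer: yes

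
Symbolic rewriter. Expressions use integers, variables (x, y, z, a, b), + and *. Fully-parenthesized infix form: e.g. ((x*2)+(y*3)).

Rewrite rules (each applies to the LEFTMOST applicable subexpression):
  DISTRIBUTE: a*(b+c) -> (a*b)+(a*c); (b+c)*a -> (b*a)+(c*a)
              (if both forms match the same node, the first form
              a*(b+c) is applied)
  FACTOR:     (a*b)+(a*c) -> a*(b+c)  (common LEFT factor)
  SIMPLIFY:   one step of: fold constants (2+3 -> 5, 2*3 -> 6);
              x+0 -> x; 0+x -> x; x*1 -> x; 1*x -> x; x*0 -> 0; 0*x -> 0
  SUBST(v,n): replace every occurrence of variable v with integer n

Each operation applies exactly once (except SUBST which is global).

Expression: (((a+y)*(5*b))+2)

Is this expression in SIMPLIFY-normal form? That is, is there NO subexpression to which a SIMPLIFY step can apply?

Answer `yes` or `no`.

Expression: (((a+y)*(5*b))+2)
Scanning for simplifiable subexpressions (pre-order)...
  at root: (((a+y)*(5*b))+2) (not simplifiable)
  at L: ((a+y)*(5*b)) (not simplifiable)
  at LL: (a+y) (not simplifiable)
  at LR: (5*b) (not simplifiable)
Result: no simplifiable subexpression found -> normal form.

Answer: yes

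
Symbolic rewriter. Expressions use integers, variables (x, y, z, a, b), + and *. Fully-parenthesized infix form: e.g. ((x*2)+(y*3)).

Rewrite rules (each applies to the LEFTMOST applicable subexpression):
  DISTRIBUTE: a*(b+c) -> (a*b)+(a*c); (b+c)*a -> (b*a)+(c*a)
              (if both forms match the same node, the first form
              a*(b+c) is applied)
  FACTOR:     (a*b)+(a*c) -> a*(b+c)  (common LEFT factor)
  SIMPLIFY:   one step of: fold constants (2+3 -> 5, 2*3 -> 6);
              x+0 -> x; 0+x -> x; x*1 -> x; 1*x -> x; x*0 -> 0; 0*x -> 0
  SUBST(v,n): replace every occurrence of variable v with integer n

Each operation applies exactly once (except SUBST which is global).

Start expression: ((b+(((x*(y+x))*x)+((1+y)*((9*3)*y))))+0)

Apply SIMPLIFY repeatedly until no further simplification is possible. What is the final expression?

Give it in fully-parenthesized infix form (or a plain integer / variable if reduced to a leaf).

Answer: (b+(((x*(y+x))*x)+((1+y)*(27*y))))

Derivation:
Start: ((b+(((x*(y+x))*x)+((1+y)*((9*3)*y))))+0)
Step 1: at root: ((b+(((x*(y+x))*x)+((1+y)*((9*3)*y))))+0) -> (b+(((x*(y+x))*x)+((1+y)*((9*3)*y)))); overall: ((b+(((x*(y+x))*x)+((1+y)*((9*3)*y))))+0) -> (b+(((x*(y+x))*x)+((1+y)*((9*3)*y))))
Step 2: at RRRL: (9*3) -> 27; overall: (b+(((x*(y+x))*x)+((1+y)*((9*3)*y)))) -> (b+(((x*(y+x))*x)+((1+y)*(27*y))))
Fixed point: (b+(((x*(y+x))*x)+((1+y)*(27*y))))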